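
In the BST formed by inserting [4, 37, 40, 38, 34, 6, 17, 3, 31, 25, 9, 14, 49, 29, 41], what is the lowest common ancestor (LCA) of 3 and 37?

Tree insertion order: [4, 37, 40, 38, 34, 6, 17, 3, 31, 25, 9, 14, 49, 29, 41]
Tree (level-order array): [4, 3, 37, None, None, 34, 40, 6, None, 38, 49, None, 17, None, None, 41, None, 9, 31, None, None, None, 14, 25, None, None, None, None, 29]
In a BST, the LCA of p=3, q=37 is the first node v on the
root-to-leaf path with p <= v <= q (go left if both < v, right if both > v).
Walk from root:
  at 4: 3 <= 4 <= 37, this is the LCA
LCA = 4


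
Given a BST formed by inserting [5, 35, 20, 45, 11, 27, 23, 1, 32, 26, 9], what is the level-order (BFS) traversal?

Tree insertion order: [5, 35, 20, 45, 11, 27, 23, 1, 32, 26, 9]
Tree (level-order array): [5, 1, 35, None, None, 20, 45, 11, 27, None, None, 9, None, 23, 32, None, None, None, 26]
BFS from the root, enqueuing left then right child of each popped node:
  queue [5] -> pop 5, enqueue [1, 35], visited so far: [5]
  queue [1, 35] -> pop 1, enqueue [none], visited so far: [5, 1]
  queue [35] -> pop 35, enqueue [20, 45], visited so far: [5, 1, 35]
  queue [20, 45] -> pop 20, enqueue [11, 27], visited so far: [5, 1, 35, 20]
  queue [45, 11, 27] -> pop 45, enqueue [none], visited so far: [5, 1, 35, 20, 45]
  queue [11, 27] -> pop 11, enqueue [9], visited so far: [5, 1, 35, 20, 45, 11]
  queue [27, 9] -> pop 27, enqueue [23, 32], visited so far: [5, 1, 35, 20, 45, 11, 27]
  queue [9, 23, 32] -> pop 9, enqueue [none], visited so far: [5, 1, 35, 20, 45, 11, 27, 9]
  queue [23, 32] -> pop 23, enqueue [26], visited so far: [5, 1, 35, 20, 45, 11, 27, 9, 23]
  queue [32, 26] -> pop 32, enqueue [none], visited so far: [5, 1, 35, 20, 45, 11, 27, 9, 23, 32]
  queue [26] -> pop 26, enqueue [none], visited so far: [5, 1, 35, 20, 45, 11, 27, 9, 23, 32, 26]
Result: [5, 1, 35, 20, 45, 11, 27, 9, 23, 32, 26]


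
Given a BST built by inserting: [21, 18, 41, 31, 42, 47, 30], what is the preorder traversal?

Tree insertion order: [21, 18, 41, 31, 42, 47, 30]
Tree (level-order array): [21, 18, 41, None, None, 31, 42, 30, None, None, 47]
Preorder traversal: [21, 18, 41, 31, 30, 42, 47]


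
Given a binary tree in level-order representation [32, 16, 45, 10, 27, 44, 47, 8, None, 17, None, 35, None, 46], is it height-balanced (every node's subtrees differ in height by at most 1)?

Tree (level-order array): [32, 16, 45, 10, 27, 44, 47, 8, None, 17, None, 35, None, 46]
Definition: a tree is height-balanced if, at every node, |h(left) - h(right)| <= 1 (empty subtree has height -1).
Bottom-up per-node check:
  node 8: h_left=-1, h_right=-1, diff=0 [OK], height=0
  node 10: h_left=0, h_right=-1, diff=1 [OK], height=1
  node 17: h_left=-1, h_right=-1, diff=0 [OK], height=0
  node 27: h_left=0, h_right=-1, diff=1 [OK], height=1
  node 16: h_left=1, h_right=1, diff=0 [OK], height=2
  node 35: h_left=-1, h_right=-1, diff=0 [OK], height=0
  node 44: h_left=0, h_right=-1, diff=1 [OK], height=1
  node 46: h_left=-1, h_right=-1, diff=0 [OK], height=0
  node 47: h_left=0, h_right=-1, diff=1 [OK], height=1
  node 45: h_left=1, h_right=1, diff=0 [OK], height=2
  node 32: h_left=2, h_right=2, diff=0 [OK], height=3
All nodes satisfy the balance condition.
Result: Balanced


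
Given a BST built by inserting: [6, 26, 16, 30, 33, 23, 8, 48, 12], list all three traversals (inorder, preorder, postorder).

Tree insertion order: [6, 26, 16, 30, 33, 23, 8, 48, 12]
Tree (level-order array): [6, None, 26, 16, 30, 8, 23, None, 33, None, 12, None, None, None, 48]
Inorder (L, root, R): [6, 8, 12, 16, 23, 26, 30, 33, 48]
Preorder (root, L, R): [6, 26, 16, 8, 12, 23, 30, 33, 48]
Postorder (L, R, root): [12, 8, 23, 16, 48, 33, 30, 26, 6]


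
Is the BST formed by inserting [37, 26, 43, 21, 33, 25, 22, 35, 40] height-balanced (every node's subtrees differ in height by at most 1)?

Tree (level-order array): [37, 26, 43, 21, 33, 40, None, None, 25, None, 35, None, None, 22]
Definition: a tree is height-balanced if, at every node, |h(left) - h(right)| <= 1 (empty subtree has height -1).
Bottom-up per-node check:
  node 22: h_left=-1, h_right=-1, diff=0 [OK], height=0
  node 25: h_left=0, h_right=-1, diff=1 [OK], height=1
  node 21: h_left=-1, h_right=1, diff=2 [FAIL (|-1-1|=2 > 1)], height=2
  node 35: h_left=-1, h_right=-1, diff=0 [OK], height=0
  node 33: h_left=-1, h_right=0, diff=1 [OK], height=1
  node 26: h_left=2, h_right=1, diff=1 [OK], height=3
  node 40: h_left=-1, h_right=-1, diff=0 [OK], height=0
  node 43: h_left=0, h_right=-1, diff=1 [OK], height=1
  node 37: h_left=3, h_right=1, diff=2 [FAIL (|3-1|=2 > 1)], height=4
Node 21 violates the condition: |-1 - 1| = 2 > 1.
Result: Not balanced


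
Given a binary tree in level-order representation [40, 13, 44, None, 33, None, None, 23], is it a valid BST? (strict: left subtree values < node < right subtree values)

Level-order array: [40, 13, 44, None, 33, None, None, 23]
Validate using subtree bounds (lo, hi): at each node, require lo < value < hi,
then recurse left with hi=value and right with lo=value.
Preorder trace (stopping at first violation):
  at node 40 with bounds (-inf, +inf): OK
  at node 13 with bounds (-inf, 40): OK
  at node 33 with bounds (13, 40): OK
  at node 23 with bounds (13, 33): OK
  at node 44 with bounds (40, +inf): OK
No violation found at any node.
Result: Valid BST


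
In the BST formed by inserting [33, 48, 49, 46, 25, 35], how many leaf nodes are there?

Tree built from: [33, 48, 49, 46, 25, 35]
Tree (level-order array): [33, 25, 48, None, None, 46, 49, 35]
Rule: A leaf has 0 children.
Per-node child counts:
  node 33: 2 child(ren)
  node 25: 0 child(ren)
  node 48: 2 child(ren)
  node 46: 1 child(ren)
  node 35: 0 child(ren)
  node 49: 0 child(ren)
Matching nodes: [25, 35, 49]
Count of leaf nodes: 3


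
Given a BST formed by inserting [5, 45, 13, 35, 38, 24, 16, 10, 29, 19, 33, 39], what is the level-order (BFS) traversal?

Tree insertion order: [5, 45, 13, 35, 38, 24, 16, 10, 29, 19, 33, 39]
Tree (level-order array): [5, None, 45, 13, None, 10, 35, None, None, 24, 38, 16, 29, None, 39, None, 19, None, 33]
BFS from the root, enqueuing left then right child of each popped node:
  queue [5] -> pop 5, enqueue [45], visited so far: [5]
  queue [45] -> pop 45, enqueue [13], visited so far: [5, 45]
  queue [13] -> pop 13, enqueue [10, 35], visited so far: [5, 45, 13]
  queue [10, 35] -> pop 10, enqueue [none], visited so far: [5, 45, 13, 10]
  queue [35] -> pop 35, enqueue [24, 38], visited so far: [5, 45, 13, 10, 35]
  queue [24, 38] -> pop 24, enqueue [16, 29], visited so far: [5, 45, 13, 10, 35, 24]
  queue [38, 16, 29] -> pop 38, enqueue [39], visited so far: [5, 45, 13, 10, 35, 24, 38]
  queue [16, 29, 39] -> pop 16, enqueue [19], visited so far: [5, 45, 13, 10, 35, 24, 38, 16]
  queue [29, 39, 19] -> pop 29, enqueue [33], visited so far: [5, 45, 13, 10, 35, 24, 38, 16, 29]
  queue [39, 19, 33] -> pop 39, enqueue [none], visited so far: [5, 45, 13, 10, 35, 24, 38, 16, 29, 39]
  queue [19, 33] -> pop 19, enqueue [none], visited so far: [5, 45, 13, 10, 35, 24, 38, 16, 29, 39, 19]
  queue [33] -> pop 33, enqueue [none], visited so far: [5, 45, 13, 10, 35, 24, 38, 16, 29, 39, 19, 33]
Result: [5, 45, 13, 10, 35, 24, 38, 16, 29, 39, 19, 33]


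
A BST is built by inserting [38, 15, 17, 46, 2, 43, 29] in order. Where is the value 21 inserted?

Starting tree (level order): [38, 15, 46, 2, 17, 43, None, None, None, None, 29]
Insertion path: 38 -> 15 -> 17 -> 29
Result: insert 21 as left child of 29
Final tree (level order): [38, 15, 46, 2, 17, 43, None, None, None, None, 29, None, None, 21]


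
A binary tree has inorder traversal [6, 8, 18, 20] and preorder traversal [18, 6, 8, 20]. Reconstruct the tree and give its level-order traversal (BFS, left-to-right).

Inorder:  [6, 8, 18, 20]
Preorder: [18, 6, 8, 20]
Algorithm: preorder visits root first, so consume preorder in order;
for each root, split the current inorder slice at that value into
left-subtree inorder and right-subtree inorder, then recurse.
Recursive splits:
  root=18; inorder splits into left=[6, 8], right=[20]
  root=6; inorder splits into left=[], right=[8]
  root=8; inorder splits into left=[], right=[]
  root=20; inorder splits into left=[], right=[]
Reconstructed level-order: [18, 6, 20, 8]


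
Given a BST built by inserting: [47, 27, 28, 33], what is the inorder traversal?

Tree insertion order: [47, 27, 28, 33]
Tree (level-order array): [47, 27, None, None, 28, None, 33]
Inorder traversal: [27, 28, 33, 47]


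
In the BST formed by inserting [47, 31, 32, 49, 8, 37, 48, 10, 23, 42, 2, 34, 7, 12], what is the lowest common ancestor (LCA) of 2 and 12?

Tree insertion order: [47, 31, 32, 49, 8, 37, 48, 10, 23, 42, 2, 34, 7, 12]
Tree (level-order array): [47, 31, 49, 8, 32, 48, None, 2, 10, None, 37, None, None, None, 7, None, 23, 34, 42, None, None, 12]
In a BST, the LCA of p=2, q=12 is the first node v on the
root-to-leaf path with p <= v <= q (go left if both < v, right if both > v).
Walk from root:
  at 47: both 2 and 12 < 47, go left
  at 31: both 2 and 12 < 31, go left
  at 8: 2 <= 8 <= 12, this is the LCA
LCA = 8


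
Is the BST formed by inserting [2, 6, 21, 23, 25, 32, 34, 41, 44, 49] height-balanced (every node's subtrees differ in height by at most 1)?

Tree (level-order array): [2, None, 6, None, 21, None, 23, None, 25, None, 32, None, 34, None, 41, None, 44, None, 49]
Definition: a tree is height-balanced if, at every node, |h(left) - h(right)| <= 1 (empty subtree has height -1).
Bottom-up per-node check:
  node 49: h_left=-1, h_right=-1, diff=0 [OK], height=0
  node 44: h_left=-1, h_right=0, diff=1 [OK], height=1
  node 41: h_left=-1, h_right=1, diff=2 [FAIL (|-1-1|=2 > 1)], height=2
  node 34: h_left=-1, h_right=2, diff=3 [FAIL (|-1-2|=3 > 1)], height=3
  node 32: h_left=-1, h_right=3, diff=4 [FAIL (|-1-3|=4 > 1)], height=4
  node 25: h_left=-1, h_right=4, diff=5 [FAIL (|-1-4|=5 > 1)], height=5
  node 23: h_left=-1, h_right=5, diff=6 [FAIL (|-1-5|=6 > 1)], height=6
  node 21: h_left=-1, h_right=6, diff=7 [FAIL (|-1-6|=7 > 1)], height=7
  node 6: h_left=-1, h_right=7, diff=8 [FAIL (|-1-7|=8 > 1)], height=8
  node 2: h_left=-1, h_right=8, diff=9 [FAIL (|-1-8|=9 > 1)], height=9
Node 41 violates the condition: |-1 - 1| = 2 > 1.
Result: Not balanced


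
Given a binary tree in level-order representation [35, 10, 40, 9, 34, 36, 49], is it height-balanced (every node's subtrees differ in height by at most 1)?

Tree (level-order array): [35, 10, 40, 9, 34, 36, 49]
Definition: a tree is height-balanced if, at every node, |h(left) - h(right)| <= 1 (empty subtree has height -1).
Bottom-up per-node check:
  node 9: h_left=-1, h_right=-1, diff=0 [OK], height=0
  node 34: h_left=-1, h_right=-1, diff=0 [OK], height=0
  node 10: h_left=0, h_right=0, diff=0 [OK], height=1
  node 36: h_left=-1, h_right=-1, diff=0 [OK], height=0
  node 49: h_left=-1, h_right=-1, diff=0 [OK], height=0
  node 40: h_left=0, h_right=0, diff=0 [OK], height=1
  node 35: h_left=1, h_right=1, diff=0 [OK], height=2
All nodes satisfy the balance condition.
Result: Balanced


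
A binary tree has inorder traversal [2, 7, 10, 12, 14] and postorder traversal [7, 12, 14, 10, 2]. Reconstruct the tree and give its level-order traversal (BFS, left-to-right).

Inorder:   [2, 7, 10, 12, 14]
Postorder: [7, 12, 14, 10, 2]
Algorithm: postorder visits root last, so walk postorder right-to-left;
each value is the root of the current inorder slice — split it at that
value, recurse on the right subtree first, then the left.
Recursive splits:
  root=2; inorder splits into left=[], right=[7, 10, 12, 14]
  root=10; inorder splits into left=[7], right=[12, 14]
  root=14; inorder splits into left=[12], right=[]
  root=12; inorder splits into left=[], right=[]
  root=7; inorder splits into left=[], right=[]
Reconstructed level-order: [2, 10, 7, 14, 12]


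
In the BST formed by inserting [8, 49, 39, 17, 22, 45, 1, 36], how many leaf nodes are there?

Tree built from: [8, 49, 39, 17, 22, 45, 1, 36]
Tree (level-order array): [8, 1, 49, None, None, 39, None, 17, 45, None, 22, None, None, None, 36]
Rule: A leaf has 0 children.
Per-node child counts:
  node 8: 2 child(ren)
  node 1: 0 child(ren)
  node 49: 1 child(ren)
  node 39: 2 child(ren)
  node 17: 1 child(ren)
  node 22: 1 child(ren)
  node 36: 0 child(ren)
  node 45: 0 child(ren)
Matching nodes: [1, 36, 45]
Count of leaf nodes: 3


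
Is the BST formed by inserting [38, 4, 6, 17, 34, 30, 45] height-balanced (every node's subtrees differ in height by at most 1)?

Tree (level-order array): [38, 4, 45, None, 6, None, None, None, 17, None, 34, 30]
Definition: a tree is height-balanced if, at every node, |h(left) - h(right)| <= 1 (empty subtree has height -1).
Bottom-up per-node check:
  node 30: h_left=-1, h_right=-1, diff=0 [OK], height=0
  node 34: h_left=0, h_right=-1, diff=1 [OK], height=1
  node 17: h_left=-1, h_right=1, diff=2 [FAIL (|-1-1|=2 > 1)], height=2
  node 6: h_left=-1, h_right=2, diff=3 [FAIL (|-1-2|=3 > 1)], height=3
  node 4: h_left=-1, h_right=3, diff=4 [FAIL (|-1-3|=4 > 1)], height=4
  node 45: h_left=-1, h_right=-1, diff=0 [OK], height=0
  node 38: h_left=4, h_right=0, diff=4 [FAIL (|4-0|=4 > 1)], height=5
Node 17 violates the condition: |-1 - 1| = 2 > 1.
Result: Not balanced


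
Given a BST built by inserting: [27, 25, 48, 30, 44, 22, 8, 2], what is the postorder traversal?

Tree insertion order: [27, 25, 48, 30, 44, 22, 8, 2]
Tree (level-order array): [27, 25, 48, 22, None, 30, None, 8, None, None, 44, 2]
Postorder traversal: [2, 8, 22, 25, 44, 30, 48, 27]


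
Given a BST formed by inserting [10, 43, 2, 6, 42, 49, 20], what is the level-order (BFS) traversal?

Tree insertion order: [10, 43, 2, 6, 42, 49, 20]
Tree (level-order array): [10, 2, 43, None, 6, 42, 49, None, None, 20]
BFS from the root, enqueuing left then right child of each popped node:
  queue [10] -> pop 10, enqueue [2, 43], visited so far: [10]
  queue [2, 43] -> pop 2, enqueue [6], visited so far: [10, 2]
  queue [43, 6] -> pop 43, enqueue [42, 49], visited so far: [10, 2, 43]
  queue [6, 42, 49] -> pop 6, enqueue [none], visited so far: [10, 2, 43, 6]
  queue [42, 49] -> pop 42, enqueue [20], visited so far: [10, 2, 43, 6, 42]
  queue [49, 20] -> pop 49, enqueue [none], visited so far: [10, 2, 43, 6, 42, 49]
  queue [20] -> pop 20, enqueue [none], visited so far: [10, 2, 43, 6, 42, 49, 20]
Result: [10, 2, 43, 6, 42, 49, 20]


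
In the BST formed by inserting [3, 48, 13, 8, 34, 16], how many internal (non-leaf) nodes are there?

Tree built from: [3, 48, 13, 8, 34, 16]
Tree (level-order array): [3, None, 48, 13, None, 8, 34, None, None, 16]
Rule: An internal node has at least one child.
Per-node child counts:
  node 3: 1 child(ren)
  node 48: 1 child(ren)
  node 13: 2 child(ren)
  node 8: 0 child(ren)
  node 34: 1 child(ren)
  node 16: 0 child(ren)
Matching nodes: [3, 48, 13, 34]
Count of internal (non-leaf) nodes: 4


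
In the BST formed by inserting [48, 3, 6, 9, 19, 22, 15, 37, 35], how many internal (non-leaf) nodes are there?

Tree built from: [48, 3, 6, 9, 19, 22, 15, 37, 35]
Tree (level-order array): [48, 3, None, None, 6, None, 9, None, 19, 15, 22, None, None, None, 37, 35]
Rule: An internal node has at least one child.
Per-node child counts:
  node 48: 1 child(ren)
  node 3: 1 child(ren)
  node 6: 1 child(ren)
  node 9: 1 child(ren)
  node 19: 2 child(ren)
  node 15: 0 child(ren)
  node 22: 1 child(ren)
  node 37: 1 child(ren)
  node 35: 0 child(ren)
Matching nodes: [48, 3, 6, 9, 19, 22, 37]
Count of internal (non-leaf) nodes: 7


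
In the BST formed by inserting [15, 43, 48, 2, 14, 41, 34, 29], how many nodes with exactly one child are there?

Tree built from: [15, 43, 48, 2, 14, 41, 34, 29]
Tree (level-order array): [15, 2, 43, None, 14, 41, 48, None, None, 34, None, None, None, 29]
Rule: These are nodes with exactly 1 non-null child.
Per-node child counts:
  node 15: 2 child(ren)
  node 2: 1 child(ren)
  node 14: 0 child(ren)
  node 43: 2 child(ren)
  node 41: 1 child(ren)
  node 34: 1 child(ren)
  node 29: 0 child(ren)
  node 48: 0 child(ren)
Matching nodes: [2, 41, 34]
Count of nodes with exactly one child: 3


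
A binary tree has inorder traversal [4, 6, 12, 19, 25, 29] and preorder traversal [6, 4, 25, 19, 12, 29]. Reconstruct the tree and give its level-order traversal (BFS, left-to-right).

Inorder:  [4, 6, 12, 19, 25, 29]
Preorder: [6, 4, 25, 19, 12, 29]
Algorithm: preorder visits root first, so consume preorder in order;
for each root, split the current inorder slice at that value into
left-subtree inorder and right-subtree inorder, then recurse.
Recursive splits:
  root=6; inorder splits into left=[4], right=[12, 19, 25, 29]
  root=4; inorder splits into left=[], right=[]
  root=25; inorder splits into left=[12, 19], right=[29]
  root=19; inorder splits into left=[12], right=[]
  root=12; inorder splits into left=[], right=[]
  root=29; inorder splits into left=[], right=[]
Reconstructed level-order: [6, 4, 25, 19, 29, 12]


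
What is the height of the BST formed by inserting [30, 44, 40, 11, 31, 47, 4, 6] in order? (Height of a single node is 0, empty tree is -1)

Insertion order: [30, 44, 40, 11, 31, 47, 4, 6]
Tree (level-order array): [30, 11, 44, 4, None, 40, 47, None, 6, 31]
Compute height bottom-up (empty subtree = -1):
  height(6) = 1 + max(-1, -1) = 0
  height(4) = 1 + max(-1, 0) = 1
  height(11) = 1 + max(1, -1) = 2
  height(31) = 1 + max(-1, -1) = 0
  height(40) = 1 + max(0, -1) = 1
  height(47) = 1 + max(-1, -1) = 0
  height(44) = 1 + max(1, 0) = 2
  height(30) = 1 + max(2, 2) = 3
Height = 3


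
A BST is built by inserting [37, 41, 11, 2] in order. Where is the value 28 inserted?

Starting tree (level order): [37, 11, 41, 2]
Insertion path: 37 -> 11
Result: insert 28 as right child of 11
Final tree (level order): [37, 11, 41, 2, 28]


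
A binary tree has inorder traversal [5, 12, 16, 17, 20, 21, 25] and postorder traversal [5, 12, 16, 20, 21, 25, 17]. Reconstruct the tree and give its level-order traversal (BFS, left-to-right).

Inorder:   [5, 12, 16, 17, 20, 21, 25]
Postorder: [5, 12, 16, 20, 21, 25, 17]
Algorithm: postorder visits root last, so walk postorder right-to-left;
each value is the root of the current inorder slice — split it at that
value, recurse on the right subtree first, then the left.
Recursive splits:
  root=17; inorder splits into left=[5, 12, 16], right=[20, 21, 25]
  root=25; inorder splits into left=[20, 21], right=[]
  root=21; inorder splits into left=[20], right=[]
  root=20; inorder splits into left=[], right=[]
  root=16; inorder splits into left=[5, 12], right=[]
  root=12; inorder splits into left=[5], right=[]
  root=5; inorder splits into left=[], right=[]
Reconstructed level-order: [17, 16, 25, 12, 21, 5, 20]


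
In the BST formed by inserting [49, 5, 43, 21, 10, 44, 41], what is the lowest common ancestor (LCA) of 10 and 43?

Tree insertion order: [49, 5, 43, 21, 10, 44, 41]
Tree (level-order array): [49, 5, None, None, 43, 21, 44, 10, 41]
In a BST, the LCA of p=10, q=43 is the first node v on the
root-to-leaf path with p <= v <= q (go left if both < v, right if both > v).
Walk from root:
  at 49: both 10 and 43 < 49, go left
  at 5: both 10 and 43 > 5, go right
  at 43: 10 <= 43 <= 43, this is the LCA
LCA = 43


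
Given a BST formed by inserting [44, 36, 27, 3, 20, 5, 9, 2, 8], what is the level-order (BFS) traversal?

Tree insertion order: [44, 36, 27, 3, 20, 5, 9, 2, 8]
Tree (level-order array): [44, 36, None, 27, None, 3, None, 2, 20, None, None, 5, None, None, 9, 8]
BFS from the root, enqueuing left then right child of each popped node:
  queue [44] -> pop 44, enqueue [36], visited so far: [44]
  queue [36] -> pop 36, enqueue [27], visited so far: [44, 36]
  queue [27] -> pop 27, enqueue [3], visited so far: [44, 36, 27]
  queue [3] -> pop 3, enqueue [2, 20], visited so far: [44, 36, 27, 3]
  queue [2, 20] -> pop 2, enqueue [none], visited so far: [44, 36, 27, 3, 2]
  queue [20] -> pop 20, enqueue [5], visited so far: [44, 36, 27, 3, 2, 20]
  queue [5] -> pop 5, enqueue [9], visited so far: [44, 36, 27, 3, 2, 20, 5]
  queue [9] -> pop 9, enqueue [8], visited so far: [44, 36, 27, 3, 2, 20, 5, 9]
  queue [8] -> pop 8, enqueue [none], visited so far: [44, 36, 27, 3, 2, 20, 5, 9, 8]
Result: [44, 36, 27, 3, 2, 20, 5, 9, 8]


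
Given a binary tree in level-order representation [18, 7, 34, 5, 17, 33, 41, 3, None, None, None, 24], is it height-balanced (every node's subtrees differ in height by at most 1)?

Tree (level-order array): [18, 7, 34, 5, 17, 33, 41, 3, None, None, None, 24]
Definition: a tree is height-balanced if, at every node, |h(left) - h(right)| <= 1 (empty subtree has height -1).
Bottom-up per-node check:
  node 3: h_left=-1, h_right=-1, diff=0 [OK], height=0
  node 5: h_left=0, h_right=-1, diff=1 [OK], height=1
  node 17: h_left=-1, h_right=-1, diff=0 [OK], height=0
  node 7: h_left=1, h_right=0, diff=1 [OK], height=2
  node 24: h_left=-1, h_right=-1, diff=0 [OK], height=0
  node 33: h_left=0, h_right=-1, diff=1 [OK], height=1
  node 41: h_left=-1, h_right=-1, diff=0 [OK], height=0
  node 34: h_left=1, h_right=0, diff=1 [OK], height=2
  node 18: h_left=2, h_right=2, diff=0 [OK], height=3
All nodes satisfy the balance condition.
Result: Balanced


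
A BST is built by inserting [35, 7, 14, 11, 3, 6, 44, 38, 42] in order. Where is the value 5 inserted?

Starting tree (level order): [35, 7, 44, 3, 14, 38, None, None, 6, 11, None, None, 42]
Insertion path: 35 -> 7 -> 3 -> 6
Result: insert 5 as left child of 6
Final tree (level order): [35, 7, 44, 3, 14, 38, None, None, 6, 11, None, None, 42, 5]


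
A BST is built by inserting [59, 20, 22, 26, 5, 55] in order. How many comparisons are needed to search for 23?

Search path for 23: 59 -> 20 -> 22 -> 26
Found: False
Comparisons: 4


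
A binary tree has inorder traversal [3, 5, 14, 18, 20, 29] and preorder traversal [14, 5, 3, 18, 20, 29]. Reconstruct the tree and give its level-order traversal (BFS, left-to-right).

Inorder:  [3, 5, 14, 18, 20, 29]
Preorder: [14, 5, 3, 18, 20, 29]
Algorithm: preorder visits root first, so consume preorder in order;
for each root, split the current inorder slice at that value into
left-subtree inorder and right-subtree inorder, then recurse.
Recursive splits:
  root=14; inorder splits into left=[3, 5], right=[18, 20, 29]
  root=5; inorder splits into left=[3], right=[]
  root=3; inorder splits into left=[], right=[]
  root=18; inorder splits into left=[], right=[20, 29]
  root=20; inorder splits into left=[], right=[29]
  root=29; inorder splits into left=[], right=[]
Reconstructed level-order: [14, 5, 18, 3, 20, 29]


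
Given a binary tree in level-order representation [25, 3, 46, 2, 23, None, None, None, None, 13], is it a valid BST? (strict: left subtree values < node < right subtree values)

Level-order array: [25, 3, 46, 2, 23, None, None, None, None, 13]
Validate using subtree bounds (lo, hi): at each node, require lo < value < hi,
then recurse left with hi=value and right with lo=value.
Preorder trace (stopping at first violation):
  at node 25 with bounds (-inf, +inf): OK
  at node 3 with bounds (-inf, 25): OK
  at node 2 with bounds (-inf, 3): OK
  at node 23 with bounds (3, 25): OK
  at node 13 with bounds (3, 23): OK
  at node 46 with bounds (25, +inf): OK
No violation found at any node.
Result: Valid BST


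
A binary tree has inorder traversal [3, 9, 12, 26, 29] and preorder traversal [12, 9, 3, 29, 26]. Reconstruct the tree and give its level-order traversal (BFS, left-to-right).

Inorder:  [3, 9, 12, 26, 29]
Preorder: [12, 9, 3, 29, 26]
Algorithm: preorder visits root first, so consume preorder in order;
for each root, split the current inorder slice at that value into
left-subtree inorder and right-subtree inorder, then recurse.
Recursive splits:
  root=12; inorder splits into left=[3, 9], right=[26, 29]
  root=9; inorder splits into left=[3], right=[]
  root=3; inorder splits into left=[], right=[]
  root=29; inorder splits into left=[26], right=[]
  root=26; inorder splits into left=[], right=[]
Reconstructed level-order: [12, 9, 29, 3, 26]


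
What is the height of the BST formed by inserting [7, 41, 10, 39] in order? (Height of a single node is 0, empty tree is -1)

Insertion order: [7, 41, 10, 39]
Tree (level-order array): [7, None, 41, 10, None, None, 39]
Compute height bottom-up (empty subtree = -1):
  height(39) = 1 + max(-1, -1) = 0
  height(10) = 1 + max(-1, 0) = 1
  height(41) = 1 + max(1, -1) = 2
  height(7) = 1 + max(-1, 2) = 3
Height = 3


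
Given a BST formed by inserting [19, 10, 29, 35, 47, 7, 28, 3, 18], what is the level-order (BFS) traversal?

Tree insertion order: [19, 10, 29, 35, 47, 7, 28, 3, 18]
Tree (level-order array): [19, 10, 29, 7, 18, 28, 35, 3, None, None, None, None, None, None, 47]
BFS from the root, enqueuing left then right child of each popped node:
  queue [19] -> pop 19, enqueue [10, 29], visited so far: [19]
  queue [10, 29] -> pop 10, enqueue [7, 18], visited so far: [19, 10]
  queue [29, 7, 18] -> pop 29, enqueue [28, 35], visited so far: [19, 10, 29]
  queue [7, 18, 28, 35] -> pop 7, enqueue [3], visited so far: [19, 10, 29, 7]
  queue [18, 28, 35, 3] -> pop 18, enqueue [none], visited so far: [19, 10, 29, 7, 18]
  queue [28, 35, 3] -> pop 28, enqueue [none], visited so far: [19, 10, 29, 7, 18, 28]
  queue [35, 3] -> pop 35, enqueue [47], visited so far: [19, 10, 29, 7, 18, 28, 35]
  queue [3, 47] -> pop 3, enqueue [none], visited so far: [19, 10, 29, 7, 18, 28, 35, 3]
  queue [47] -> pop 47, enqueue [none], visited so far: [19, 10, 29, 7, 18, 28, 35, 3, 47]
Result: [19, 10, 29, 7, 18, 28, 35, 3, 47]


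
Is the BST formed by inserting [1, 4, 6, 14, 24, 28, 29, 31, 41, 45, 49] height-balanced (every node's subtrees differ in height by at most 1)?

Tree (level-order array): [1, None, 4, None, 6, None, 14, None, 24, None, 28, None, 29, None, 31, None, 41, None, 45, None, 49]
Definition: a tree is height-balanced if, at every node, |h(left) - h(right)| <= 1 (empty subtree has height -1).
Bottom-up per-node check:
  node 49: h_left=-1, h_right=-1, diff=0 [OK], height=0
  node 45: h_left=-1, h_right=0, diff=1 [OK], height=1
  node 41: h_left=-1, h_right=1, diff=2 [FAIL (|-1-1|=2 > 1)], height=2
  node 31: h_left=-1, h_right=2, diff=3 [FAIL (|-1-2|=3 > 1)], height=3
  node 29: h_left=-1, h_right=3, diff=4 [FAIL (|-1-3|=4 > 1)], height=4
  node 28: h_left=-1, h_right=4, diff=5 [FAIL (|-1-4|=5 > 1)], height=5
  node 24: h_left=-1, h_right=5, diff=6 [FAIL (|-1-5|=6 > 1)], height=6
  node 14: h_left=-1, h_right=6, diff=7 [FAIL (|-1-6|=7 > 1)], height=7
  node 6: h_left=-1, h_right=7, diff=8 [FAIL (|-1-7|=8 > 1)], height=8
  node 4: h_left=-1, h_right=8, diff=9 [FAIL (|-1-8|=9 > 1)], height=9
  node 1: h_left=-1, h_right=9, diff=10 [FAIL (|-1-9|=10 > 1)], height=10
Node 41 violates the condition: |-1 - 1| = 2 > 1.
Result: Not balanced


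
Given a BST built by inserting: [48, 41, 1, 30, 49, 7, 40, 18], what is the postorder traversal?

Tree insertion order: [48, 41, 1, 30, 49, 7, 40, 18]
Tree (level-order array): [48, 41, 49, 1, None, None, None, None, 30, 7, 40, None, 18]
Postorder traversal: [18, 7, 40, 30, 1, 41, 49, 48]


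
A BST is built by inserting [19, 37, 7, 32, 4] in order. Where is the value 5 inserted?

Starting tree (level order): [19, 7, 37, 4, None, 32]
Insertion path: 19 -> 7 -> 4
Result: insert 5 as right child of 4
Final tree (level order): [19, 7, 37, 4, None, 32, None, None, 5]


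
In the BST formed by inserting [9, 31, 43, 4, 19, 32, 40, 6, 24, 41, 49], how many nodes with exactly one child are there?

Tree built from: [9, 31, 43, 4, 19, 32, 40, 6, 24, 41, 49]
Tree (level-order array): [9, 4, 31, None, 6, 19, 43, None, None, None, 24, 32, 49, None, None, None, 40, None, None, None, 41]
Rule: These are nodes with exactly 1 non-null child.
Per-node child counts:
  node 9: 2 child(ren)
  node 4: 1 child(ren)
  node 6: 0 child(ren)
  node 31: 2 child(ren)
  node 19: 1 child(ren)
  node 24: 0 child(ren)
  node 43: 2 child(ren)
  node 32: 1 child(ren)
  node 40: 1 child(ren)
  node 41: 0 child(ren)
  node 49: 0 child(ren)
Matching nodes: [4, 19, 32, 40]
Count of nodes with exactly one child: 4


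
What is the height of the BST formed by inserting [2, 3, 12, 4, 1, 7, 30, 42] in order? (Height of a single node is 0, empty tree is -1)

Insertion order: [2, 3, 12, 4, 1, 7, 30, 42]
Tree (level-order array): [2, 1, 3, None, None, None, 12, 4, 30, None, 7, None, 42]
Compute height bottom-up (empty subtree = -1):
  height(1) = 1 + max(-1, -1) = 0
  height(7) = 1 + max(-1, -1) = 0
  height(4) = 1 + max(-1, 0) = 1
  height(42) = 1 + max(-1, -1) = 0
  height(30) = 1 + max(-1, 0) = 1
  height(12) = 1 + max(1, 1) = 2
  height(3) = 1 + max(-1, 2) = 3
  height(2) = 1 + max(0, 3) = 4
Height = 4


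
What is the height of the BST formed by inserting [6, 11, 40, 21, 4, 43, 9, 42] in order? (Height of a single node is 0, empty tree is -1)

Insertion order: [6, 11, 40, 21, 4, 43, 9, 42]
Tree (level-order array): [6, 4, 11, None, None, 9, 40, None, None, 21, 43, None, None, 42]
Compute height bottom-up (empty subtree = -1):
  height(4) = 1 + max(-1, -1) = 0
  height(9) = 1 + max(-1, -1) = 0
  height(21) = 1 + max(-1, -1) = 0
  height(42) = 1 + max(-1, -1) = 0
  height(43) = 1 + max(0, -1) = 1
  height(40) = 1 + max(0, 1) = 2
  height(11) = 1 + max(0, 2) = 3
  height(6) = 1 + max(0, 3) = 4
Height = 4


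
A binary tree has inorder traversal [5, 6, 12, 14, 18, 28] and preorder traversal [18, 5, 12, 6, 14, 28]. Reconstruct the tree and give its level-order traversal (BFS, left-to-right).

Inorder:  [5, 6, 12, 14, 18, 28]
Preorder: [18, 5, 12, 6, 14, 28]
Algorithm: preorder visits root first, so consume preorder in order;
for each root, split the current inorder slice at that value into
left-subtree inorder and right-subtree inorder, then recurse.
Recursive splits:
  root=18; inorder splits into left=[5, 6, 12, 14], right=[28]
  root=5; inorder splits into left=[], right=[6, 12, 14]
  root=12; inorder splits into left=[6], right=[14]
  root=6; inorder splits into left=[], right=[]
  root=14; inorder splits into left=[], right=[]
  root=28; inorder splits into left=[], right=[]
Reconstructed level-order: [18, 5, 28, 12, 6, 14]


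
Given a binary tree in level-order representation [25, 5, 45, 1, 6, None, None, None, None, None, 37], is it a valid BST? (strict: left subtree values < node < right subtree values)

Level-order array: [25, 5, 45, 1, 6, None, None, None, None, None, 37]
Validate using subtree bounds (lo, hi): at each node, require lo < value < hi,
then recurse left with hi=value and right with lo=value.
Preorder trace (stopping at first violation):
  at node 25 with bounds (-inf, +inf): OK
  at node 5 with bounds (-inf, 25): OK
  at node 1 with bounds (-inf, 5): OK
  at node 6 with bounds (5, 25): OK
  at node 37 with bounds (6, 25): VIOLATION
Node 37 violates its bound: not (6 < 37 < 25).
Result: Not a valid BST


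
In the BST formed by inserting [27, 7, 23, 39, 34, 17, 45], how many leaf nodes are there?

Tree built from: [27, 7, 23, 39, 34, 17, 45]
Tree (level-order array): [27, 7, 39, None, 23, 34, 45, 17]
Rule: A leaf has 0 children.
Per-node child counts:
  node 27: 2 child(ren)
  node 7: 1 child(ren)
  node 23: 1 child(ren)
  node 17: 0 child(ren)
  node 39: 2 child(ren)
  node 34: 0 child(ren)
  node 45: 0 child(ren)
Matching nodes: [17, 34, 45]
Count of leaf nodes: 3


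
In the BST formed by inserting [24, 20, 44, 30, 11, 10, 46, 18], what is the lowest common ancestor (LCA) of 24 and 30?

Tree insertion order: [24, 20, 44, 30, 11, 10, 46, 18]
Tree (level-order array): [24, 20, 44, 11, None, 30, 46, 10, 18]
In a BST, the LCA of p=24, q=30 is the first node v on the
root-to-leaf path with p <= v <= q (go left if both < v, right if both > v).
Walk from root:
  at 24: 24 <= 24 <= 30, this is the LCA
LCA = 24


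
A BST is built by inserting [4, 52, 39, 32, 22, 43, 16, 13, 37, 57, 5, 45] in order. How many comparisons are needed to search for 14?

Search path for 14: 4 -> 52 -> 39 -> 32 -> 22 -> 16 -> 13
Found: False
Comparisons: 7


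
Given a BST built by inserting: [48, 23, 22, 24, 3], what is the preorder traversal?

Tree insertion order: [48, 23, 22, 24, 3]
Tree (level-order array): [48, 23, None, 22, 24, 3]
Preorder traversal: [48, 23, 22, 3, 24]


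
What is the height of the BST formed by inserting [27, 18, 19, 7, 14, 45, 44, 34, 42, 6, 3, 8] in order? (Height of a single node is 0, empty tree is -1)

Insertion order: [27, 18, 19, 7, 14, 45, 44, 34, 42, 6, 3, 8]
Tree (level-order array): [27, 18, 45, 7, 19, 44, None, 6, 14, None, None, 34, None, 3, None, 8, None, None, 42]
Compute height bottom-up (empty subtree = -1):
  height(3) = 1 + max(-1, -1) = 0
  height(6) = 1 + max(0, -1) = 1
  height(8) = 1 + max(-1, -1) = 0
  height(14) = 1 + max(0, -1) = 1
  height(7) = 1 + max(1, 1) = 2
  height(19) = 1 + max(-1, -1) = 0
  height(18) = 1 + max(2, 0) = 3
  height(42) = 1 + max(-1, -1) = 0
  height(34) = 1 + max(-1, 0) = 1
  height(44) = 1 + max(1, -1) = 2
  height(45) = 1 + max(2, -1) = 3
  height(27) = 1 + max(3, 3) = 4
Height = 4


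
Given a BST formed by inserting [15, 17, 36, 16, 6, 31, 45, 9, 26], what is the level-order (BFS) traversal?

Tree insertion order: [15, 17, 36, 16, 6, 31, 45, 9, 26]
Tree (level-order array): [15, 6, 17, None, 9, 16, 36, None, None, None, None, 31, 45, 26]
BFS from the root, enqueuing left then right child of each popped node:
  queue [15] -> pop 15, enqueue [6, 17], visited so far: [15]
  queue [6, 17] -> pop 6, enqueue [9], visited so far: [15, 6]
  queue [17, 9] -> pop 17, enqueue [16, 36], visited so far: [15, 6, 17]
  queue [9, 16, 36] -> pop 9, enqueue [none], visited so far: [15, 6, 17, 9]
  queue [16, 36] -> pop 16, enqueue [none], visited so far: [15, 6, 17, 9, 16]
  queue [36] -> pop 36, enqueue [31, 45], visited so far: [15, 6, 17, 9, 16, 36]
  queue [31, 45] -> pop 31, enqueue [26], visited so far: [15, 6, 17, 9, 16, 36, 31]
  queue [45, 26] -> pop 45, enqueue [none], visited so far: [15, 6, 17, 9, 16, 36, 31, 45]
  queue [26] -> pop 26, enqueue [none], visited so far: [15, 6, 17, 9, 16, 36, 31, 45, 26]
Result: [15, 6, 17, 9, 16, 36, 31, 45, 26]


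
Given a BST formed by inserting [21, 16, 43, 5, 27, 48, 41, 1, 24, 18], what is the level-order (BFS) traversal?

Tree insertion order: [21, 16, 43, 5, 27, 48, 41, 1, 24, 18]
Tree (level-order array): [21, 16, 43, 5, 18, 27, 48, 1, None, None, None, 24, 41]
BFS from the root, enqueuing left then right child of each popped node:
  queue [21] -> pop 21, enqueue [16, 43], visited so far: [21]
  queue [16, 43] -> pop 16, enqueue [5, 18], visited so far: [21, 16]
  queue [43, 5, 18] -> pop 43, enqueue [27, 48], visited so far: [21, 16, 43]
  queue [5, 18, 27, 48] -> pop 5, enqueue [1], visited so far: [21, 16, 43, 5]
  queue [18, 27, 48, 1] -> pop 18, enqueue [none], visited so far: [21, 16, 43, 5, 18]
  queue [27, 48, 1] -> pop 27, enqueue [24, 41], visited so far: [21, 16, 43, 5, 18, 27]
  queue [48, 1, 24, 41] -> pop 48, enqueue [none], visited so far: [21, 16, 43, 5, 18, 27, 48]
  queue [1, 24, 41] -> pop 1, enqueue [none], visited so far: [21, 16, 43, 5, 18, 27, 48, 1]
  queue [24, 41] -> pop 24, enqueue [none], visited so far: [21, 16, 43, 5, 18, 27, 48, 1, 24]
  queue [41] -> pop 41, enqueue [none], visited so far: [21, 16, 43, 5, 18, 27, 48, 1, 24, 41]
Result: [21, 16, 43, 5, 18, 27, 48, 1, 24, 41]


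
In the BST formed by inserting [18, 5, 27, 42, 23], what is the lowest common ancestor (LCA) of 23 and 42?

Tree insertion order: [18, 5, 27, 42, 23]
Tree (level-order array): [18, 5, 27, None, None, 23, 42]
In a BST, the LCA of p=23, q=42 is the first node v on the
root-to-leaf path with p <= v <= q (go left if both < v, right if both > v).
Walk from root:
  at 18: both 23 and 42 > 18, go right
  at 27: 23 <= 27 <= 42, this is the LCA
LCA = 27


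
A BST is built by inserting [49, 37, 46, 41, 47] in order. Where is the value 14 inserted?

Starting tree (level order): [49, 37, None, None, 46, 41, 47]
Insertion path: 49 -> 37
Result: insert 14 as left child of 37
Final tree (level order): [49, 37, None, 14, 46, None, None, 41, 47]


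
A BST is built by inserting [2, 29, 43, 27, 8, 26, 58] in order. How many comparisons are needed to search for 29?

Search path for 29: 2 -> 29
Found: True
Comparisons: 2


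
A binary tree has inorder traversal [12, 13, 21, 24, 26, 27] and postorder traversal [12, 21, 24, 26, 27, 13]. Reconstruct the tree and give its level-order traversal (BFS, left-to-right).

Inorder:   [12, 13, 21, 24, 26, 27]
Postorder: [12, 21, 24, 26, 27, 13]
Algorithm: postorder visits root last, so walk postorder right-to-left;
each value is the root of the current inorder slice — split it at that
value, recurse on the right subtree first, then the left.
Recursive splits:
  root=13; inorder splits into left=[12], right=[21, 24, 26, 27]
  root=27; inorder splits into left=[21, 24, 26], right=[]
  root=26; inorder splits into left=[21, 24], right=[]
  root=24; inorder splits into left=[21], right=[]
  root=21; inorder splits into left=[], right=[]
  root=12; inorder splits into left=[], right=[]
Reconstructed level-order: [13, 12, 27, 26, 24, 21]


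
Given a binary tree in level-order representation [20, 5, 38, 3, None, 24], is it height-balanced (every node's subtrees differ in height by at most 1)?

Tree (level-order array): [20, 5, 38, 3, None, 24]
Definition: a tree is height-balanced if, at every node, |h(left) - h(right)| <= 1 (empty subtree has height -1).
Bottom-up per-node check:
  node 3: h_left=-1, h_right=-1, diff=0 [OK], height=0
  node 5: h_left=0, h_right=-1, diff=1 [OK], height=1
  node 24: h_left=-1, h_right=-1, diff=0 [OK], height=0
  node 38: h_left=0, h_right=-1, diff=1 [OK], height=1
  node 20: h_left=1, h_right=1, diff=0 [OK], height=2
All nodes satisfy the balance condition.
Result: Balanced


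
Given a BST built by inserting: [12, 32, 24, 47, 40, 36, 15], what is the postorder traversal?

Tree insertion order: [12, 32, 24, 47, 40, 36, 15]
Tree (level-order array): [12, None, 32, 24, 47, 15, None, 40, None, None, None, 36]
Postorder traversal: [15, 24, 36, 40, 47, 32, 12]


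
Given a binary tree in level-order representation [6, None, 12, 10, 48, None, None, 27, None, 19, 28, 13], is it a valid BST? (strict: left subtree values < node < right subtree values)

Level-order array: [6, None, 12, 10, 48, None, None, 27, None, 19, 28, 13]
Validate using subtree bounds (lo, hi): at each node, require lo < value < hi,
then recurse left with hi=value and right with lo=value.
Preorder trace (stopping at first violation):
  at node 6 with bounds (-inf, +inf): OK
  at node 12 with bounds (6, +inf): OK
  at node 10 with bounds (6, 12): OK
  at node 48 with bounds (12, +inf): OK
  at node 27 with bounds (12, 48): OK
  at node 19 with bounds (12, 27): OK
  at node 13 with bounds (12, 19): OK
  at node 28 with bounds (27, 48): OK
No violation found at any node.
Result: Valid BST


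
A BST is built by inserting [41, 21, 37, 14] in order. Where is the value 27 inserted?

Starting tree (level order): [41, 21, None, 14, 37]
Insertion path: 41 -> 21 -> 37
Result: insert 27 as left child of 37
Final tree (level order): [41, 21, None, 14, 37, None, None, 27]


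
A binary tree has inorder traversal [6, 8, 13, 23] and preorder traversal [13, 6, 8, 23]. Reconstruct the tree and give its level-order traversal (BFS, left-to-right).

Inorder:  [6, 8, 13, 23]
Preorder: [13, 6, 8, 23]
Algorithm: preorder visits root first, so consume preorder in order;
for each root, split the current inorder slice at that value into
left-subtree inorder and right-subtree inorder, then recurse.
Recursive splits:
  root=13; inorder splits into left=[6, 8], right=[23]
  root=6; inorder splits into left=[], right=[8]
  root=8; inorder splits into left=[], right=[]
  root=23; inorder splits into left=[], right=[]
Reconstructed level-order: [13, 6, 23, 8]


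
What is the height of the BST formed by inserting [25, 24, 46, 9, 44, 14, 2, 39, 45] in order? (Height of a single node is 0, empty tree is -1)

Insertion order: [25, 24, 46, 9, 44, 14, 2, 39, 45]
Tree (level-order array): [25, 24, 46, 9, None, 44, None, 2, 14, 39, 45]
Compute height bottom-up (empty subtree = -1):
  height(2) = 1 + max(-1, -1) = 0
  height(14) = 1 + max(-1, -1) = 0
  height(9) = 1 + max(0, 0) = 1
  height(24) = 1 + max(1, -1) = 2
  height(39) = 1 + max(-1, -1) = 0
  height(45) = 1 + max(-1, -1) = 0
  height(44) = 1 + max(0, 0) = 1
  height(46) = 1 + max(1, -1) = 2
  height(25) = 1 + max(2, 2) = 3
Height = 3
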